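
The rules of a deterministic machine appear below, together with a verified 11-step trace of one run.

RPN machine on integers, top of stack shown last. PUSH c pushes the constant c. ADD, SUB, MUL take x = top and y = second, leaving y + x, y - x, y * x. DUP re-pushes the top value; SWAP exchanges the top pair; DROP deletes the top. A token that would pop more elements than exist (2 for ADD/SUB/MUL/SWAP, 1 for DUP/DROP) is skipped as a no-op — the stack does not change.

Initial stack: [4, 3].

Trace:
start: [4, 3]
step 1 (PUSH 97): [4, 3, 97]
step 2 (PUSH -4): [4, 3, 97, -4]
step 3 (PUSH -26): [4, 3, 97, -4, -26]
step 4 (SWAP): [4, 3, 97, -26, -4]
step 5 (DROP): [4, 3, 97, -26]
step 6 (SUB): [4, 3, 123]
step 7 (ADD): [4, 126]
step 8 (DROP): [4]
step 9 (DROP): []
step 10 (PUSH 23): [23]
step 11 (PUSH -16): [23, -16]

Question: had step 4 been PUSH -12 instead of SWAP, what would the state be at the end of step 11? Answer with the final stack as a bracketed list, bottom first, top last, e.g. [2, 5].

[4, 23, -16]

(re-executing from step 4 with the substitution; state before step 4: [4, 3, 97, -4, -26])
step 4 (PUSH -12): [4, 3, 97, -4, -26, -12]
step 5 (DROP): [4, 3, 97, -4, -26]
step 6 (SUB): [4, 3, 97, 22]
step 7 (ADD): [4, 3, 119]
step 8 (DROP): [4, 3]
step 9 (DROP): [4]
step 10 (PUSH 23): [4, 23]
step 11 (PUSH -16): [4, 23, -16]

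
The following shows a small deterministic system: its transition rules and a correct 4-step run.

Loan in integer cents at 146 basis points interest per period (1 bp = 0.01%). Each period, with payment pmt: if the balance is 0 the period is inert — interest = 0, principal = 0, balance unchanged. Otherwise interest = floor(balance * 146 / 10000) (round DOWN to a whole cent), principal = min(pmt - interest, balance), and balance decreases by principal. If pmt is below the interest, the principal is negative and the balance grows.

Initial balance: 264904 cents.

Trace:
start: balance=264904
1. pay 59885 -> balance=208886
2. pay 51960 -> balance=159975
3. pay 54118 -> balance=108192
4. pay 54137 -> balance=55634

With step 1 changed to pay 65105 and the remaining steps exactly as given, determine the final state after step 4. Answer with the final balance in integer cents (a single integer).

(re-executing from step 1 with the substitution; state before step 1: balance=264904)
1. pay 65105 -> balance=203666
2. pay 51960 -> balance=154679
3. pay 54118 -> balance=102819
4. pay 54137 -> balance=50183

50183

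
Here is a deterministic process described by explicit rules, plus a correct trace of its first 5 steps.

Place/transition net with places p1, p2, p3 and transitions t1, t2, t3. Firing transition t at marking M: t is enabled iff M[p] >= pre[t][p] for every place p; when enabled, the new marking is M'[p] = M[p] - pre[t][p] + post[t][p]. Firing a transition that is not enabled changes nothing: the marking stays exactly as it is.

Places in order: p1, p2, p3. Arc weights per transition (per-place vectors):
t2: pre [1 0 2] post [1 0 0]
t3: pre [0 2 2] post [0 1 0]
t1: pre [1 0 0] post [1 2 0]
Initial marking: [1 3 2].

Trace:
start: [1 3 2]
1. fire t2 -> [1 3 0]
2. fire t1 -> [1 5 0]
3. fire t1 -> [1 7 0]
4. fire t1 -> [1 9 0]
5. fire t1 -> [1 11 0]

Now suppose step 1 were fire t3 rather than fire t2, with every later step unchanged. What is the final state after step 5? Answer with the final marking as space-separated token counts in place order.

(re-executing from step 1 with the substitution; state before step 1: [1 3 2])
1. fire t3 -> [1 2 0]
2. fire t1 -> [1 4 0]
3. fire t1 -> [1 6 0]
4. fire t1 -> [1 8 0]
5. fire t1 -> [1 10 0]

1 10 0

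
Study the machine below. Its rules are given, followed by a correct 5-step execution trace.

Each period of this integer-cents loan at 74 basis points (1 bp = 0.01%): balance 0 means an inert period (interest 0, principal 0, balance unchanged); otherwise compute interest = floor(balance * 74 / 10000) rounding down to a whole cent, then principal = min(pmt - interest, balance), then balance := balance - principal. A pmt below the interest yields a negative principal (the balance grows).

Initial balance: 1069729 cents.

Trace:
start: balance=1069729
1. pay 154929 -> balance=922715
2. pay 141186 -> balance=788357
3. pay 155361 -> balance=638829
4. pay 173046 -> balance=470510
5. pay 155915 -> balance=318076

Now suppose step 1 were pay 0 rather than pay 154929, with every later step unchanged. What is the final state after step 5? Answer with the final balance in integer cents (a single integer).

(re-executing from step 1 with the substitution; state before step 1: balance=1069729)
1. pay 0 -> balance=1077644
2. pay 141186 -> balance=944432
3. pay 155361 -> balance=796059
4. pay 173046 -> balance=628903
5. pay 155915 -> balance=477641

477641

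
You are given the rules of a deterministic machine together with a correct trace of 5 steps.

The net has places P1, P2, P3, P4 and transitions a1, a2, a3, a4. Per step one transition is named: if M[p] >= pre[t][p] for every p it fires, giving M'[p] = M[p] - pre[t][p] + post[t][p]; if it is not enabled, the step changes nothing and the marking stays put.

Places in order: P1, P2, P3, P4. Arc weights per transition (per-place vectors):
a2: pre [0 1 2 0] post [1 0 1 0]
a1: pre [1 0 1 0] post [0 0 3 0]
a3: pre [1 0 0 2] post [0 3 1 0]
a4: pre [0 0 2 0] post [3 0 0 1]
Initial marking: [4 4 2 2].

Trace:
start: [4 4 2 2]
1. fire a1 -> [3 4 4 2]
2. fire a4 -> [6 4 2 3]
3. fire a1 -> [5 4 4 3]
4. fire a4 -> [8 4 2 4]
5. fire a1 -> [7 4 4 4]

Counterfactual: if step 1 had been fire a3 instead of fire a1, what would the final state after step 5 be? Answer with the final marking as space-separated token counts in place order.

7 7 3 2

(re-executing from step 1 with the substitution; state before step 1: [4 4 2 2])
1. fire a3 -> [3 7 3 0]
2. fire a4 -> [6 7 1 1]
3. fire a1 -> [5 7 3 1]
4. fire a4 -> [8 7 1 2]
5. fire a1 -> [7 7 3 2]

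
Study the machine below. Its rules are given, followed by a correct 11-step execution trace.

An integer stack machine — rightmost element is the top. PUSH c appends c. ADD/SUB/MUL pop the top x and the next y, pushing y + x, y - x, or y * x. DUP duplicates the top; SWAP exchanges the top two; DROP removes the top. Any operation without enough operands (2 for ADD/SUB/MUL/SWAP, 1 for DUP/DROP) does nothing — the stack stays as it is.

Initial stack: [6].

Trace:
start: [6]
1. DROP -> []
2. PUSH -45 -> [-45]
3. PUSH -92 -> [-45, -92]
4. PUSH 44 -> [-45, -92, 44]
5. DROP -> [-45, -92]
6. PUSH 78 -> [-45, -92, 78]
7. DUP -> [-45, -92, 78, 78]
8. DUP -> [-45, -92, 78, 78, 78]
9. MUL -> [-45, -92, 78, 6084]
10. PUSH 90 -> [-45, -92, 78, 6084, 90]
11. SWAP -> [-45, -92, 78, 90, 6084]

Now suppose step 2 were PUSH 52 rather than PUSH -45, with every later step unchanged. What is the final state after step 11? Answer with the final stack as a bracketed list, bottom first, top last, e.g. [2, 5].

[52, -92, 78, 90, 6084]

(re-executing from step 2 with the substitution; state before step 2: [])
2. PUSH 52 -> [52]
3. PUSH -92 -> [52, -92]
4. PUSH 44 -> [52, -92, 44]
5. DROP -> [52, -92]
6. PUSH 78 -> [52, -92, 78]
7. DUP -> [52, -92, 78, 78]
8. DUP -> [52, -92, 78, 78, 78]
9. MUL -> [52, -92, 78, 6084]
10. PUSH 90 -> [52, -92, 78, 6084, 90]
11. SWAP -> [52, -92, 78, 90, 6084]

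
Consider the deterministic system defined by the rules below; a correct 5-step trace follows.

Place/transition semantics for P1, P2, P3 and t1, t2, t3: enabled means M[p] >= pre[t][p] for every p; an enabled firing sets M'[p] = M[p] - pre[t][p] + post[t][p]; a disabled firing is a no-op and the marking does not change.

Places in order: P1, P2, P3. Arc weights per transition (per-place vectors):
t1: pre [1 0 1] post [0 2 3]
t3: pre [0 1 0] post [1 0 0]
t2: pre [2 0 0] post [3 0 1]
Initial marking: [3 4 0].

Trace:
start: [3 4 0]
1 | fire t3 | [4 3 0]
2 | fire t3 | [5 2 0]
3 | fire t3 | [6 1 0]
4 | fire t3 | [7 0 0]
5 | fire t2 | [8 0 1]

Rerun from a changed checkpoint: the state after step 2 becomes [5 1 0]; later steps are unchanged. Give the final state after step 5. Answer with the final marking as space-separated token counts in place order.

7 0 1

state after step 2 := [5 1 0]
3 | fire t3 | [6 0 0]
4 | fire t3 | [6 0 0]
5 | fire t2 | [7 0 1]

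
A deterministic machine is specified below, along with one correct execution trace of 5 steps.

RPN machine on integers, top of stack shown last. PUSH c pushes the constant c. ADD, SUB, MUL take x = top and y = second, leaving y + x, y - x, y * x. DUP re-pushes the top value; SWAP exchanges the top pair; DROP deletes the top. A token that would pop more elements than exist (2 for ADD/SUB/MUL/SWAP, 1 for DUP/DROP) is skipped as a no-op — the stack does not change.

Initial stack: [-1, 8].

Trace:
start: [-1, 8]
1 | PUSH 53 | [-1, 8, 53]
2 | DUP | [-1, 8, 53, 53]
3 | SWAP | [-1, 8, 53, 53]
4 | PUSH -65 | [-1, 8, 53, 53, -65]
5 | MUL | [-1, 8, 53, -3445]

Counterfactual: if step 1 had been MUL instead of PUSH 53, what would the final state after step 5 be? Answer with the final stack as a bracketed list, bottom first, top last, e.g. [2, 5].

(re-executing from step 1 with the substitution; state before step 1: [-1, 8])
1 | MUL | [-8]
2 | DUP | [-8, -8]
3 | SWAP | [-8, -8]
4 | PUSH -65 | [-8, -8, -65]
5 | MUL | [-8, 520]

[-8, 520]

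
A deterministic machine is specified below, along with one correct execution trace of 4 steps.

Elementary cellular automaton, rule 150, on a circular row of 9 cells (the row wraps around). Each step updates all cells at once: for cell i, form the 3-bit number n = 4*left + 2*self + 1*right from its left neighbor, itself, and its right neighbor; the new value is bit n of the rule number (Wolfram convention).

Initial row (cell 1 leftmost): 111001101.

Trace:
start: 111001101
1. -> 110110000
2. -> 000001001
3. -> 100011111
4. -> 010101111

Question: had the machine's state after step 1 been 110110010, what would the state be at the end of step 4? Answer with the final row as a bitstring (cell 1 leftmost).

100110101

state after step 1 := 110110010
2. -> 000001110
3. -> 000010101
4. -> 100110101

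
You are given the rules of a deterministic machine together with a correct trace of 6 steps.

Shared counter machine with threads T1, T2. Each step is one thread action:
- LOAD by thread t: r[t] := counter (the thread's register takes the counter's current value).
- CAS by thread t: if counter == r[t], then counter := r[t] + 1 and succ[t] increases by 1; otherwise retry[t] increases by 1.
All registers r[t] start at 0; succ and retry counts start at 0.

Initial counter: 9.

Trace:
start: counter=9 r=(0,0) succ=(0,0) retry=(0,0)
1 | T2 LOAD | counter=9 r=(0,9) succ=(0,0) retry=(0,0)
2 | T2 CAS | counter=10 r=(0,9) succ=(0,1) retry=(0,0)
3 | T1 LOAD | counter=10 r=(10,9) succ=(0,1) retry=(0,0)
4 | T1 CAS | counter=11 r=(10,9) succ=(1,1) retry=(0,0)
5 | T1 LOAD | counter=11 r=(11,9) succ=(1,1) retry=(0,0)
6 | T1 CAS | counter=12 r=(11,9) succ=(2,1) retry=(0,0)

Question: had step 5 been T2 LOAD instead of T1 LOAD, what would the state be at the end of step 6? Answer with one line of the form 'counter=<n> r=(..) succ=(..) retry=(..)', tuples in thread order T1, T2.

(re-executing from step 5 with the substitution; state before step 5: counter=11 r=(10,9) succ=(1,1) retry=(0,0))
5 | T2 LOAD | counter=11 r=(10,11) succ=(1,1) retry=(0,0)
6 | T1 CAS | counter=11 r=(10,11) succ=(1,1) retry=(1,0)

counter=11 r=(10,11) succ=(1,1) retry=(1,0)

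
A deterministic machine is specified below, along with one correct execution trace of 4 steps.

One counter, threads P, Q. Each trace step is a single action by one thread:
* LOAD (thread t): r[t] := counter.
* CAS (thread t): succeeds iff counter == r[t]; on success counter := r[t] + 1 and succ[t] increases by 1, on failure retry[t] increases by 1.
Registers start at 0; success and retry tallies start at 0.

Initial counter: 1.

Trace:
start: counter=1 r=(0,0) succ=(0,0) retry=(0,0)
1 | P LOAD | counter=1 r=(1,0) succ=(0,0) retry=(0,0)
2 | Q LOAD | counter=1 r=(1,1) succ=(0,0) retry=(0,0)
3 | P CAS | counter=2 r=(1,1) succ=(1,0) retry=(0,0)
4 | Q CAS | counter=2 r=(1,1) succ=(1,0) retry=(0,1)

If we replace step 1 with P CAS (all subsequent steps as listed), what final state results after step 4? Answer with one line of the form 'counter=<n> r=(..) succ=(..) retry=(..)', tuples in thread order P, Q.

(re-executing from step 1 with the substitution; state before step 1: counter=1 r=(0,0) succ=(0,0) retry=(0,0))
1 | P CAS | counter=1 r=(0,0) succ=(0,0) retry=(1,0)
2 | Q LOAD | counter=1 r=(0,1) succ=(0,0) retry=(1,0)
3 | P CAS | counter=1 r=(0,1) succ=(0,0) retry=(2,0)
4 | Q CAS | counter=2 r=(0,1) succ=(0,1) retry=(2,0)

counter=2 r=(0,1) succ=(0,1) retry=(2,0)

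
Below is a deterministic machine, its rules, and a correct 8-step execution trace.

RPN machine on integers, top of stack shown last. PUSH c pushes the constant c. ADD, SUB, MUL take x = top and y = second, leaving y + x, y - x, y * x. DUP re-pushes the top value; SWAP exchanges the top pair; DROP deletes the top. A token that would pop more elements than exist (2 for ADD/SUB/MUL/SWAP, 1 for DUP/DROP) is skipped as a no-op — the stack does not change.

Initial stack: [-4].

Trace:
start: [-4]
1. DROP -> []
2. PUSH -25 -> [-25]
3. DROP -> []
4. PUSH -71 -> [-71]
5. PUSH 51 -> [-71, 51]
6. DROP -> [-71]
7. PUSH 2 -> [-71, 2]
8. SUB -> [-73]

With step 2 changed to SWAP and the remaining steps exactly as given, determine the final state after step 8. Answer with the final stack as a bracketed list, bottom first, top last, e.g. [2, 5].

(re-executing from step 2 with the substitution; state before step 2: [])
2. SWAP -> []
3. DROP -> []
4. PUSH -71 -> [-71]
5. PUSH 51 -> [-71, 51]
6. DROP -> [-71]
7. PUSH 2 -> [-71, 2]
8. SUB -> [-73]

[-73]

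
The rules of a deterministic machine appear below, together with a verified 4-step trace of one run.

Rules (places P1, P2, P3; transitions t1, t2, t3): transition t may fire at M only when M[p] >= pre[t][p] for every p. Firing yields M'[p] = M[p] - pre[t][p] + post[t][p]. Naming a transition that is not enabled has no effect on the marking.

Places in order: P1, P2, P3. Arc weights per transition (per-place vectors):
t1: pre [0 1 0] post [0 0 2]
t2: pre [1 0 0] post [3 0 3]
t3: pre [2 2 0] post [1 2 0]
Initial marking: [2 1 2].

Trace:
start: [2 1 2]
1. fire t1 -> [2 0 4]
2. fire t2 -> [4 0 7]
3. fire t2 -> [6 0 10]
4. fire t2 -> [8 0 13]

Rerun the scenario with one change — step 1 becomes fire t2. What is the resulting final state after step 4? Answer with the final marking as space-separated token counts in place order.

10 1 14

(re-executing from step 1 with the substitution; state before step 1: [2 1 2])
1. fire t2 -> [4 1 5]
2. fire t2 -> [6 1 8]
3. fire t2 -> [8 1 11]
4. fire t2 -> [10 1 14]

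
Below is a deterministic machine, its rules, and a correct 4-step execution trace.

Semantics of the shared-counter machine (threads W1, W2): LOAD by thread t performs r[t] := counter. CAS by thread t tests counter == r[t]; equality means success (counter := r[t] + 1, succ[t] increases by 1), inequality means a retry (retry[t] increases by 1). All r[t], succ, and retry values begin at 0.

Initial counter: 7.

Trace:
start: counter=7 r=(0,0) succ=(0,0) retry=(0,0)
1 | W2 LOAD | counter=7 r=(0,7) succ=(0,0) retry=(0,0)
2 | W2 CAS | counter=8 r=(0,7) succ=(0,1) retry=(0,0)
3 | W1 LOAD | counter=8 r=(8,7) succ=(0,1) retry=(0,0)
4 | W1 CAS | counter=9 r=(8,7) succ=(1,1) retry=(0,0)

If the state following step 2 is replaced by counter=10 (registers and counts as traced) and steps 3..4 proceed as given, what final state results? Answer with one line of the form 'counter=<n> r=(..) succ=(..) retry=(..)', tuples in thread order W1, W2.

state after step 2 := counter=10 r=(0,7) succ=(0,1) retry=(0,0)
3 | W1 LOAD | counter=10 r=(10,7) succ=(0,1) retry=(0,0)
4 | W1 CAS | counter=11 r=(10,7) succ=(1,1) retry=(0,0)

counter=11 r=(10,7) succ=(1,1) retry=(0,0)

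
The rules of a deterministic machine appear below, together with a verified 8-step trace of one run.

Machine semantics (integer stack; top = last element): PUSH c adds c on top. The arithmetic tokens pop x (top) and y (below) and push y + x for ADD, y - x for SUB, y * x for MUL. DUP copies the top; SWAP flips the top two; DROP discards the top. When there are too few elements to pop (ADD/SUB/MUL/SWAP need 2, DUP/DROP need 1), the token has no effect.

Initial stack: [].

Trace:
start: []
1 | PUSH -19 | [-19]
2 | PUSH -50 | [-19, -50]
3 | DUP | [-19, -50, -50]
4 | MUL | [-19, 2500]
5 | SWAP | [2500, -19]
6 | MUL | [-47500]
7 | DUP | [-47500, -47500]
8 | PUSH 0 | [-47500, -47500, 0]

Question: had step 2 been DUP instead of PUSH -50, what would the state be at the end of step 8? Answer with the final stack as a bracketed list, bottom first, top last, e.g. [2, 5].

[-6859, -6859, 0]

(re-executing from step 2 with the substitution; state before step 2: [-19])
2 | DUP | [-19, -19]
3 | DUP | [-19, -19, -19]
4 | MUL | [-19, 361]
5 | SWAP | [361, -19]
6 | MUL | [-6859]
7 | DUP | [-6859, -6859]
8 | PUSH 0 | [-6859, -6859, 0]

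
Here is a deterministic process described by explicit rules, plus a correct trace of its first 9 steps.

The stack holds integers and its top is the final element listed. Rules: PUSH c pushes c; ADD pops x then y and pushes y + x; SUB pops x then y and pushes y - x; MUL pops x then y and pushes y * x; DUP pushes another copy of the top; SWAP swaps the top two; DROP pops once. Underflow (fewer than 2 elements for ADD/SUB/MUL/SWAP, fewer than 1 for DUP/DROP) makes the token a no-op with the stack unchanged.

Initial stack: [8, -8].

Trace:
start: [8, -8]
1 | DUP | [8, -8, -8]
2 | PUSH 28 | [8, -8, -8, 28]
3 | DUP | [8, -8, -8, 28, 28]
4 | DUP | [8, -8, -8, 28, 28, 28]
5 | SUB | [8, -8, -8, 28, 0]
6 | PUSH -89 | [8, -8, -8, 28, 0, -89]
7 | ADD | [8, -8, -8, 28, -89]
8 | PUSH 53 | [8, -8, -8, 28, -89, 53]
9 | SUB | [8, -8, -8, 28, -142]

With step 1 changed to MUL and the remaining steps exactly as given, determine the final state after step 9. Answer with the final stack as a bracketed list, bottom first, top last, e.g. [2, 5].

(re-executing from step 1 with the substitution; state before step 1: [8, -8])
1 | MUL | [-64]
2 | PUSH 28 | [-64, 28]
3 | DUP | [-64, 28, 28]
4 | DUP | [-64, 28, 28, 28]
5 | SUB | [-64, 28, 0]
6 | PUSH -89 | [-64, 28, 0, -89]
7 | ADD | [-64, 28, -89]
8 | PUSH 53 | [-64, 28, -89, 53]
9 | SUB | [-64, 28, -142]

[-64, 28, -142]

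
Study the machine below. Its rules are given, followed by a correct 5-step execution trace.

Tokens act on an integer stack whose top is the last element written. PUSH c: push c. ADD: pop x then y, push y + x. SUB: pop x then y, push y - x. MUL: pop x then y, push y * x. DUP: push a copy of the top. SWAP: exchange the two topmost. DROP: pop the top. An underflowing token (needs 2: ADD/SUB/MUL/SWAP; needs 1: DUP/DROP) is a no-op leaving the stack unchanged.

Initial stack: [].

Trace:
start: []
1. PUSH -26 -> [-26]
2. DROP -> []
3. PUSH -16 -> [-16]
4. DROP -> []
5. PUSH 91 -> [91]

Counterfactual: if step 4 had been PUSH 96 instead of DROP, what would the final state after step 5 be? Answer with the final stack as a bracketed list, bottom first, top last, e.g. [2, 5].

[-16, 96, 91]

(re-executing from step 4 with the substitution; state before step 4: [-16])
4. PUSH 96 -> [-16, 96]
5. PUSH 91 -> [-16, 96, 91]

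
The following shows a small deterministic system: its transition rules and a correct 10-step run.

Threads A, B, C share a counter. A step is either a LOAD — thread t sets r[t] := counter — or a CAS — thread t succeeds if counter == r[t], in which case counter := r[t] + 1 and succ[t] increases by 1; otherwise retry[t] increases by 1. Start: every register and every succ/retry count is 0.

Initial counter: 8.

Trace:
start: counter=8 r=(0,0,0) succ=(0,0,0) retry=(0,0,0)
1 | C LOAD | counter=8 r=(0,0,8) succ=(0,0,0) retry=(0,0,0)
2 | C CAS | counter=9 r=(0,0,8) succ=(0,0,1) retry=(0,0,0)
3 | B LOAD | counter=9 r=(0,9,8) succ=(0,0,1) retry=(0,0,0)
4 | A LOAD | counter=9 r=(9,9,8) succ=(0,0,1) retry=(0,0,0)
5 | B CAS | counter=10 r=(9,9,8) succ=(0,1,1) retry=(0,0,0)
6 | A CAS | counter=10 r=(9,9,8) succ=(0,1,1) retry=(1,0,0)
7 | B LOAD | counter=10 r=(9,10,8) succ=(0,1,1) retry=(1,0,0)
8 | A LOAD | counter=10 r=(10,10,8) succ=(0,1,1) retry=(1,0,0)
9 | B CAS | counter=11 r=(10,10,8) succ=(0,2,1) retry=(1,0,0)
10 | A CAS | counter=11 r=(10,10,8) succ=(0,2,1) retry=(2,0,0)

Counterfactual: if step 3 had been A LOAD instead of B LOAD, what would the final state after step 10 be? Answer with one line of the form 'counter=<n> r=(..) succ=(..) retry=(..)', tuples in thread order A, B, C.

(re-executing from step 3 with the substitution; state before step 3: counter=9 r=(0,0,8) succ=(0,0,1) retry=(0,0,0))
3 | A LOAD | counter=9 r=(9,0,8) succ=(0,0,1) retry=(0,0,0)
4 | A LOAD | counter=9 r=(9,0,8) succ=(0,0,1) retry=(0,0,0)
5 | B CAS | counter=9 r=(9,0,8) succ=(0,0,1) retry=(0,1,0)
6 | A CAS | counter=10 r=(9,0,8) succ=(1,0,1) retry=(0,1,0)
7 | B LOAD | counter=10 r=(9,10,8) succ=(1,0,1) retry=(0,1,0)
8 | A LOAD | counter=10 r=(10,10,8) succ=(1,0,1) retry=(0,1,0)
9 | B CAS | counter=11 r=(10,10,8) succ=(1,1,1) retry=(0,1,0)
10 | A CAS | counter=11 r=(10,10,8) succ=(1,1,1) retry=(1,1,0)

counter=11 r=(10,10,8) succ=(1,1,1) retry=(1,1,0)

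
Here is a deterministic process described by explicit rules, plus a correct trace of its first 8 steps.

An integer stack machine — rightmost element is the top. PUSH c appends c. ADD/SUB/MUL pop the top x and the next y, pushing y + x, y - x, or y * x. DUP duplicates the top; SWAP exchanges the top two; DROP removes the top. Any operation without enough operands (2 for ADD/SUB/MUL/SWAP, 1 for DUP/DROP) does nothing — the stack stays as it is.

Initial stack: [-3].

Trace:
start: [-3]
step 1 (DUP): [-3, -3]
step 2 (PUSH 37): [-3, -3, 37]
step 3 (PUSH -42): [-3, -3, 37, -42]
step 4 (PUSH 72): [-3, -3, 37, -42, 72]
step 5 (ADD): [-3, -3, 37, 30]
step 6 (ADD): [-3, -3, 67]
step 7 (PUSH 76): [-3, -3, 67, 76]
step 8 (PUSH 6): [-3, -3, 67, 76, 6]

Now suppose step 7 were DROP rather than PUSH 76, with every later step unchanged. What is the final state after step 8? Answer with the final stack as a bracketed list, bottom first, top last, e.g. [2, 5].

[-3, -3, 6]

(re-executing from step 7 with the substitution; state before step 7: [-3, -3, 67])
step 7 (DROP): [-3, -3]
step 8 (PUSH 6): [-3, -3, 6]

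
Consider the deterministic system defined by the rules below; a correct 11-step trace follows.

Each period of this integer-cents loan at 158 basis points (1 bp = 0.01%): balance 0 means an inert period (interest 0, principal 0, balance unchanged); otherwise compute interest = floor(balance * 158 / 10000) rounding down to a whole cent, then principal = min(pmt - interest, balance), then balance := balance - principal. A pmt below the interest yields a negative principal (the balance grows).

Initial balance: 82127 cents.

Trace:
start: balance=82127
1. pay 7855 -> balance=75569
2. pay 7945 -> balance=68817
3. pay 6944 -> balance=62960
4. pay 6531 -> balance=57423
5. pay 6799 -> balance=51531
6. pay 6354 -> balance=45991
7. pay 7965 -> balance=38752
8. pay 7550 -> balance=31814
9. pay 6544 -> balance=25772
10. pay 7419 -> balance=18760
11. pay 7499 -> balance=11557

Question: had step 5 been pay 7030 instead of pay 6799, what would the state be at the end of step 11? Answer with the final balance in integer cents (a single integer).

(re-executing from step 5 with the substitution; state before step 5: balance=57423)
5. pay 7030 -> balance=51300
6. pay 6354 -> balance=45756
7. pay 7965 -> balance=38513
8. pay 7550 -> balance=31571
9. pay 6544 -> balance=25525
10. pay 7419 -> balance=18509
11. pay 7499 -> balance=11302

11302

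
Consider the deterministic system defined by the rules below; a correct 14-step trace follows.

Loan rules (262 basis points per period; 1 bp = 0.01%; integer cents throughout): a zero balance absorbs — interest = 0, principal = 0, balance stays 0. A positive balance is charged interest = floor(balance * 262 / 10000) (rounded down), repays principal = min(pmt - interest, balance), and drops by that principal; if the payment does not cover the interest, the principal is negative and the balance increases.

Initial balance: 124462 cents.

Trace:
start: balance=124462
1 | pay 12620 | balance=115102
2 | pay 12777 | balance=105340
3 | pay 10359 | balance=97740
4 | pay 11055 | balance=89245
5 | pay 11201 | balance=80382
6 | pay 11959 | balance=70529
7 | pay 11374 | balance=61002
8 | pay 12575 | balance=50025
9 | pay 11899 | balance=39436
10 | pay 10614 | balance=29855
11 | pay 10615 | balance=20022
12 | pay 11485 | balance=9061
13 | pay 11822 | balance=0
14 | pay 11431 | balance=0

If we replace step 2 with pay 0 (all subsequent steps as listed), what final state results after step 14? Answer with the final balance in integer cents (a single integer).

3404

(re-executing from step 2 with the substitution; state before step 2: balance=115102)
2 | pay 0 | balance=118117
3 | pay 10359 | balance=110852
4 | pay 11055 | balance=102701
5 | pay 11201 | balance=94190
6 | pay 11959 | balance=84698
7 | pay 11374 | balance=75543
8 | pay 12575 | balance=64947
9 | pay 11899 | balance=54749
10 | pay 10614 | balance=45569
11 | pay 10615 | balance=36147
12 | pay 11485 | balance=25609
13 | pay 11822 | balance=14457
14 | pay 11431 | balance=3404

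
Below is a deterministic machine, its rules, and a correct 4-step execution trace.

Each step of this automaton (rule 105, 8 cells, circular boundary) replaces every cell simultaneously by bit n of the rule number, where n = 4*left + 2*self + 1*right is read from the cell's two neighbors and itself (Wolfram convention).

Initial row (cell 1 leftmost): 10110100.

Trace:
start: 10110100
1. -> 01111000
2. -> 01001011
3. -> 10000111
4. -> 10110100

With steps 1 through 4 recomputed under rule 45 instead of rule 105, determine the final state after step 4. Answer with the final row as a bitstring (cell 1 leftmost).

(re-executing steps 1..4 under rule 45; state before step 1: 10110100)
1. -> 11101100
2. -> 10011000
3. -> 10010010
4. -> 10010011

10010011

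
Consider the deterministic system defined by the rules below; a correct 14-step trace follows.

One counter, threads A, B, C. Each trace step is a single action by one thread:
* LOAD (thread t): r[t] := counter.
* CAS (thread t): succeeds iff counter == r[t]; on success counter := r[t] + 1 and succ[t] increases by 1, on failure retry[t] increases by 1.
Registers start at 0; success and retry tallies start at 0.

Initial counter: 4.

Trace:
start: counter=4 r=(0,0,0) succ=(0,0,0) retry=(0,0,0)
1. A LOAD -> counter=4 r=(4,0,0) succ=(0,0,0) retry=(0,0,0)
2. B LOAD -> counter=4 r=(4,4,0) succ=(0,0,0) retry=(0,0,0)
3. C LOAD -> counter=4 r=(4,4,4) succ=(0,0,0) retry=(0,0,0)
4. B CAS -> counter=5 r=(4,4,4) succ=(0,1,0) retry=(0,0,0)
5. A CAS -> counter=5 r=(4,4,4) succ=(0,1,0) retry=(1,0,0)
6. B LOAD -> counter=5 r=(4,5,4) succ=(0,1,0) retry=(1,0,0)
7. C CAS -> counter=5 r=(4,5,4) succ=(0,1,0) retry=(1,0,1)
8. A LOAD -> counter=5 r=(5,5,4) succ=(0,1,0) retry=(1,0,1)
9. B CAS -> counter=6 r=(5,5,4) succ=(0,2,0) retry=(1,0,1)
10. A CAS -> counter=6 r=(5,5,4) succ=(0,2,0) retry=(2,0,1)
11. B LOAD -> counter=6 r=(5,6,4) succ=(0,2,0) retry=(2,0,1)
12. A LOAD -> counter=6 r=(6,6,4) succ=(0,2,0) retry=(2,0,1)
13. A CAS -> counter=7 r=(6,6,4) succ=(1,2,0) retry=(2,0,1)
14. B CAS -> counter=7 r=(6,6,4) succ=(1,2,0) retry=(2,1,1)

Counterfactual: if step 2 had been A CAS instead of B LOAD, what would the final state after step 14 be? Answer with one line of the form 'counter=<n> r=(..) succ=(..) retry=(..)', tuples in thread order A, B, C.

(re-executing from step 2 with the substitution; state before step 2: counter=4 r=(4,0,0) succ=(0,0,0) retry=(0,0,0))
2. A CAS -> counter=5 r=(4,0,0) succ=(1,0,0) retry=(0,0,0)
3. C LOAD -> counter=5 r=(4,0,5) succ=(1,0,0) retry=(0,0,0)
4. B CAS -> counter=5 r=(4,0,5) succ=(1,0,0) retry=(0,1,0)
5. A CAS -> counter=5 r=(4,0,5) succ=(1,0,0) retry=(1,1,0)
6. B LOAD -> counter=5 r=(4,5,5) succ=(1,0,0) retry=(1,1,0)
7. C CAS -> counter=6 r=(4,5,5) succ=(1,0,1) retry=(1,1,0)
8. A LOAD -> counter=6 r=(6,5,5) succ=(1,0,1) retry=(1,1,0)
9. B CAS -> counter=6 r=(6,5,5) succ=(1,0,1) retry=(1,2,0)
10. A CAS -> counter=7 r=(6,5,5) succ=(2,0,1) retry=(1,2,0)
11. B LOAD -> counter=7 r=(6,7,5) succ=(2,0,1) retry=(1,2,0)
12. A LOAD -> counter=7 r=(7,7,5) succ=(2,0,1) retry=(1,2,0)
13. A CAS -> counter=8 r=(7,7,5) succ=(3,0,1) retry=(1,2,0)
14. B CAS -> counter=8 r=(7,7,5) succ=(3,0,1) retry=(1,3,0)

counter=8 r=(7,7,5) succ=(3,0,1) retry=(1,3,0)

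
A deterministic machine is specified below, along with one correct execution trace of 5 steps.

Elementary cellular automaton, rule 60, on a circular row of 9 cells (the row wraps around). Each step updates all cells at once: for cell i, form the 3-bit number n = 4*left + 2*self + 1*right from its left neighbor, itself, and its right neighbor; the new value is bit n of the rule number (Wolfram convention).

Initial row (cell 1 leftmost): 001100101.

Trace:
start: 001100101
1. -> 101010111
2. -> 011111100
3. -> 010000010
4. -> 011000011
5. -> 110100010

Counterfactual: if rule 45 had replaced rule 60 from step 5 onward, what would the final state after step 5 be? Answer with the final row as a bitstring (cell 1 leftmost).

110011010

(re-executing step 5 under rule 45; state before step 5: 011000011)
5. -> 110011010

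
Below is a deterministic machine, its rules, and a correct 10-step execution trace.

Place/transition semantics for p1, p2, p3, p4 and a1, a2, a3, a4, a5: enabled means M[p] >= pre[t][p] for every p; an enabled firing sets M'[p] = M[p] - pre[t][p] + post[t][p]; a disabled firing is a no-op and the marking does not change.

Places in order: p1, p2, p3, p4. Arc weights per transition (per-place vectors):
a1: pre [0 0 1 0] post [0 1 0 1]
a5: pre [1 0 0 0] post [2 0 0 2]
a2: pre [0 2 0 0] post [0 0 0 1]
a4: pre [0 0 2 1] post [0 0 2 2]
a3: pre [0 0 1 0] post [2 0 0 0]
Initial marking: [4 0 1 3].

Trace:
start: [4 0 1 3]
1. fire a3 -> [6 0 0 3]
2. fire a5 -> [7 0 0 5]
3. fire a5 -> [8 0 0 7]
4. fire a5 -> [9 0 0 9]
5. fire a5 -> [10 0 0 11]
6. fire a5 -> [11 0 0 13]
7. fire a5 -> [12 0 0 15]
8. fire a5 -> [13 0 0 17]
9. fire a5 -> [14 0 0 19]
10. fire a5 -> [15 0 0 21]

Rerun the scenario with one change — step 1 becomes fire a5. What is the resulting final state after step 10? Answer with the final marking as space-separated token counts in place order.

(re-executing from step 1 with the substitution; state before step 1: [4 0 1 3])
1. fire a5 -> [5 0 1 5]
2. fire a5 -> [6 0 1 7]
3. fire a5 -> [7 0 1 9]
4. fire a5 -> [8 0 1 11]
5. fire a5 -> [9 0 1 13]
6. fire a5 -> [10 0 1 15]
7. fire a5 -> [11 0 1 17]
8. fire a5 -> [12 0 1 19]
9. fire a5 -> [13 0 1 21]
10. fire a5 -> [14 0 1 23]

14 0 1 23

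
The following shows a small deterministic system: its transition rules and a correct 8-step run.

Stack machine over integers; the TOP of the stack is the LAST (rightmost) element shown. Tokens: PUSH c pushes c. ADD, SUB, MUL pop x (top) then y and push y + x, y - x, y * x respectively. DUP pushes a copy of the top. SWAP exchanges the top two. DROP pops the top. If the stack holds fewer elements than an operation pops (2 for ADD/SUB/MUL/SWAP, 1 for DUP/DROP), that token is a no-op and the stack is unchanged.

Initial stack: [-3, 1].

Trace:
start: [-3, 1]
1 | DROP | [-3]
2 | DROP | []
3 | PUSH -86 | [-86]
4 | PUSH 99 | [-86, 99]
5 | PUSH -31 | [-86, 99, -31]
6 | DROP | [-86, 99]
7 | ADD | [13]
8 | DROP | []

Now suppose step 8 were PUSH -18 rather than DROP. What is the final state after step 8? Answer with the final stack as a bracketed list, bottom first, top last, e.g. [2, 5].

[13, -18]

(re-executing from step 8 with the substitution; state before step 8: [13])
8 | PUSH -18 | [13, -18]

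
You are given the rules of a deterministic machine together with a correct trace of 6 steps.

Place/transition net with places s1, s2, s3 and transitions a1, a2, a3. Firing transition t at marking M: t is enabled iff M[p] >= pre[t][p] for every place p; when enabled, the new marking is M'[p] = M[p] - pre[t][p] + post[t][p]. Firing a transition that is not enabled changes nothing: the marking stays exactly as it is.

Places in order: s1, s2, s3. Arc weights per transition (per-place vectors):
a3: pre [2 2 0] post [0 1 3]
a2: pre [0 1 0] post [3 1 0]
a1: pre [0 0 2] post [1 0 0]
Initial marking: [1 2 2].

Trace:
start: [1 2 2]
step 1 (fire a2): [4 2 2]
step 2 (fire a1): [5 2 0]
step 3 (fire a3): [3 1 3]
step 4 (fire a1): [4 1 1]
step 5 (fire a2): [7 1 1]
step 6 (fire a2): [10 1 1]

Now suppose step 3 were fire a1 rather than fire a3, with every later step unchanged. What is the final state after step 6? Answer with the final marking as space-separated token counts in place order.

11 2 0

(re-executing from step 3 with the substitution; state before step 3: [5 2 0])
step 3 (fire a1): [5 2 0]
step 4 (fire a1): [5 2 0]
step 5 (fire a2): [8 2 0]
step 6 (fire a2): [11 2 0]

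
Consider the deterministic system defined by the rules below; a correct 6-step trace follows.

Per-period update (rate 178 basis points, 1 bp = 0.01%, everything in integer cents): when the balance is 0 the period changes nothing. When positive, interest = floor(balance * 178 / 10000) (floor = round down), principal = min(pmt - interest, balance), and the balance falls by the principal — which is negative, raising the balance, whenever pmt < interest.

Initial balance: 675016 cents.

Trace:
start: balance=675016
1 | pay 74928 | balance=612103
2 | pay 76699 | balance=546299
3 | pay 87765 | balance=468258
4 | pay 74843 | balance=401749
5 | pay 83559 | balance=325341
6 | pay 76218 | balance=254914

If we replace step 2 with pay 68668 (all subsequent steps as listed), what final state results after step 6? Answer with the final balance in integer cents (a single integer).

(re-executing from step 2 with the substitution; state before step 2: balance=612103)
2 | pay 68668 | balance=554330
3 | pay 87765 | balance=476432
4 | pay 74843 | balance=410069
5 | pay 83559 | balance=333809
6 | pay 76218 | balance=263532

263532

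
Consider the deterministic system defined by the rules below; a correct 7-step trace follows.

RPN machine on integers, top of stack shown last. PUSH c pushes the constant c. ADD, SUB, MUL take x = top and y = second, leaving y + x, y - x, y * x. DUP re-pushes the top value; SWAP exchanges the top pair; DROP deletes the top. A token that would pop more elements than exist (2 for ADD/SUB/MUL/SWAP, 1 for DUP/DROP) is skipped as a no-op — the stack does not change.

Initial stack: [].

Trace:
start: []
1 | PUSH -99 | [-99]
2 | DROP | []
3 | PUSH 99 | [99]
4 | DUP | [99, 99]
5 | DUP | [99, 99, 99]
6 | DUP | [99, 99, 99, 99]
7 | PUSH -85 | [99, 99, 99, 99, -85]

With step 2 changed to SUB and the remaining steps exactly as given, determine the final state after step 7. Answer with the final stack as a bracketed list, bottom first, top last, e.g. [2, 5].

[-99, 99, 99, 99, 99, -85]

(re-executing from step 2 with the substitution; state before step 2: [-99])
2 | SUB | [-99]
3 | PUSH 99 | [-99, 99]
4 | DUP | [-99, 99, 99]
5 | DUP | [-99, 99, 99, 99]
6 | DUP | [-99, 99, 99, 99, 99]
7 | PUSH -85 | [-99, 99, 99, 99, 99, -85]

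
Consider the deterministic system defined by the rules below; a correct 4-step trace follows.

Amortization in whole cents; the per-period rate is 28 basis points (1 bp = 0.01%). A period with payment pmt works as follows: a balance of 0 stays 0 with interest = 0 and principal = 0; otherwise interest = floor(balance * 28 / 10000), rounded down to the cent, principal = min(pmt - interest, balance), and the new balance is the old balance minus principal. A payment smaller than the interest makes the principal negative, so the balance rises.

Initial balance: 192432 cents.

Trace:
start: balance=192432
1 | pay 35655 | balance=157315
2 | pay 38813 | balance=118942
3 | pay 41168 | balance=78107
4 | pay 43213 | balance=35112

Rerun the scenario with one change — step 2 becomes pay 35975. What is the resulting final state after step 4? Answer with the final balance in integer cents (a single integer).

37965

(re-executing from step 2 with the substitution; state before step 2: balance=157315)
2 | pay 35975 | balance=121780
3 | pay 41168 | balance=80952
4 | pay 43213 | balance=37965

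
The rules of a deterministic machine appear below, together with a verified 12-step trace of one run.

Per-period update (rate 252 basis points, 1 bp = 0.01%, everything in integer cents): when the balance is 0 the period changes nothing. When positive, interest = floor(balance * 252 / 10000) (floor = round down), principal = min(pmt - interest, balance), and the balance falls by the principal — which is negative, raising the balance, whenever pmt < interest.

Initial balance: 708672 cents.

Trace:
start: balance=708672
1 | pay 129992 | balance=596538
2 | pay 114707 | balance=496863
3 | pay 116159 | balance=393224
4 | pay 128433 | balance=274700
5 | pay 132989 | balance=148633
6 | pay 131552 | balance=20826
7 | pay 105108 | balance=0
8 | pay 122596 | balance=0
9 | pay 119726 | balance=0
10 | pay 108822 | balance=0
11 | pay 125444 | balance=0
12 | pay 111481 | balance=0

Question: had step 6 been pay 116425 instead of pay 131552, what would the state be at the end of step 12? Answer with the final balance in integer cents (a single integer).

(re-executing from step 6 with the substitution; state before step 6: balance=148633)
6 | pay 116425 | balance=35953
7 | pay 105108 | balance=0
8 | pay 122596 | balance=0
9 | pay 119726 | balance=0
10 | pay 108822 | balance=0
11 | pay 125444 | balance=0
12 | pay 111481 | balance=0

0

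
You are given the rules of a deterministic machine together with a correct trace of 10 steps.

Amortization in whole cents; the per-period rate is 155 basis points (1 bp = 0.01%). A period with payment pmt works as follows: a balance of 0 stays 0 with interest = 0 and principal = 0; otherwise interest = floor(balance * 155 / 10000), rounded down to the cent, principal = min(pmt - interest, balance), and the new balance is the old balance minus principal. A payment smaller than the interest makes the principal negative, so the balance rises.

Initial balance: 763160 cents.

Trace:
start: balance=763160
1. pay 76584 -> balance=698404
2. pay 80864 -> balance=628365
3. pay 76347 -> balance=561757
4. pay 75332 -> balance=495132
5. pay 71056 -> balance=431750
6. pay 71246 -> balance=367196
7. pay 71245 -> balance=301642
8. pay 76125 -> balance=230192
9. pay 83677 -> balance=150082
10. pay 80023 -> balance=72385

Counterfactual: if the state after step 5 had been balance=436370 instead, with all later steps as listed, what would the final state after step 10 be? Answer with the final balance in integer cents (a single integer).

state after step 5 := balance=436370
6. pay 71246 -> balance=371887
7. pay 71245 -> balance=306406
8. pay 76125 -> balance=235030
9. pay 83677 -> balance=154995
10. pay 80023 -> balance=77374

77374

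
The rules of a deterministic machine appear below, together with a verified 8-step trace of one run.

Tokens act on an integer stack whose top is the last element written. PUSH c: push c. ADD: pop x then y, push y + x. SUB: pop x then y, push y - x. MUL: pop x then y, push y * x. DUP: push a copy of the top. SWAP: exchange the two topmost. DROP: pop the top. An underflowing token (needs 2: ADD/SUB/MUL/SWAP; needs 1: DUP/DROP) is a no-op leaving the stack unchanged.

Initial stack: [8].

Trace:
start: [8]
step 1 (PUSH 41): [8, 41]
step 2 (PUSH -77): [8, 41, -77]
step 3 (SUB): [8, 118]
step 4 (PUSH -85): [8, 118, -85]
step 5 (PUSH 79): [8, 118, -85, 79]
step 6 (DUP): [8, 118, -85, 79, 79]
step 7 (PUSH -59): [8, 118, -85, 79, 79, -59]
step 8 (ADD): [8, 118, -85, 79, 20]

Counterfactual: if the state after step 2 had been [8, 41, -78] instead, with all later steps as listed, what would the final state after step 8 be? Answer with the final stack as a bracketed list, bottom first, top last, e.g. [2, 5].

[8, 119, -85, 79, 20]

state after step 2 := [8, 41, -78]
step 3 (SUB): [8, 119]
step 4 (PUSH -85): [8, 119, -85]
step 5 (PUSH 79): [8, 119, -85, 79]
step 6 (DUP): [8, 119, -85, 79, 79]
step 7 (PUSH -59): [8, 119, -85, 79, 79, -59]
step 8 (ADD): [8, 119, -85, 79, 20]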